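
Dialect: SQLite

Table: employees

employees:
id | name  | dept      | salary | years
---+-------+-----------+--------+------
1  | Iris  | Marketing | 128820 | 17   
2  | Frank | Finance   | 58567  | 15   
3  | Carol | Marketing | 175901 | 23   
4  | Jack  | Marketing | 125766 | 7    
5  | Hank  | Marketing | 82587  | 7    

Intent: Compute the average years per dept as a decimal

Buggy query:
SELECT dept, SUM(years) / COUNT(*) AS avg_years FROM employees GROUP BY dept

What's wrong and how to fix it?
Bug: SUM(years) and COUNT(*) are both integers; the division truncates the fractional part

Fix: Multiply by 1.0 (or CAST to REAL) to force floating-point division

Corrected query:
SELECT dept, SUM(years) * 1.0 / COUNT(*) AS avg_years FROM employees GROUP BY dept

Result:
dept      | avg_years
----------+----------
Finance   | 15       
Marketing | 13.5     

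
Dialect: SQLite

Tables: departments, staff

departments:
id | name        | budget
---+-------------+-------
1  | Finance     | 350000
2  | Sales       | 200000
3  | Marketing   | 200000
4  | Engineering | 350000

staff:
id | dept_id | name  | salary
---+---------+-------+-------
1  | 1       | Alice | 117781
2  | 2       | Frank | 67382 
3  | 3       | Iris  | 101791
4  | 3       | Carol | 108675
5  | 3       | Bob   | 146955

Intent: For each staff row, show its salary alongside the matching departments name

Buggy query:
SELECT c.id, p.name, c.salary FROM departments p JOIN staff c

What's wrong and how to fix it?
Bug: Missing join condition: each staff row is matched to all departments rows instead of just its own

Fix: Specify the join condition linking the foreign key to the parent id

Corrected query:
SELECT c.id, p.name, c.salary FROM departments p JOIN staff c ON c.dept_id = p.id

Result:
id | name      | salary
---+-----------+-------
1  | Finance   | 117781
2  | Sales     | 67382 
3  | Marketing | 101791
4  | Marketing | 108675
5  | Marketing | 146955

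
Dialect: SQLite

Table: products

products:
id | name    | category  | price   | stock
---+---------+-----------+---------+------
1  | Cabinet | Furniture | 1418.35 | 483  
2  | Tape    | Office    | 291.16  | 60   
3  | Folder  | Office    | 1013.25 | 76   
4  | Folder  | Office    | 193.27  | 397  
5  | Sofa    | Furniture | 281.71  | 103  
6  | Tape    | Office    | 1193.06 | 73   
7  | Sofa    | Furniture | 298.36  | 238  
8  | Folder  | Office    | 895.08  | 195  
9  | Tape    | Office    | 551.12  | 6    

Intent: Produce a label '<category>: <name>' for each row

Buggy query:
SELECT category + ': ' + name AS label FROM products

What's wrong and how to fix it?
Bug: '+' is numeric addition; on text columns SQLite converts them to 0 instead of concatenating

Fix: Use the || operator for string concatenation

Corrected query:
SELECT category || ': ' || name AS label FROM products

Result:
label             
------------------
Furniture: Cabinet
Office: Tape      
Office: Folder    
Office: Folder    
Furniture: Sofa   
Office: Tape      
Furniture: Sofa   
Office: Folder    
Office: Tape      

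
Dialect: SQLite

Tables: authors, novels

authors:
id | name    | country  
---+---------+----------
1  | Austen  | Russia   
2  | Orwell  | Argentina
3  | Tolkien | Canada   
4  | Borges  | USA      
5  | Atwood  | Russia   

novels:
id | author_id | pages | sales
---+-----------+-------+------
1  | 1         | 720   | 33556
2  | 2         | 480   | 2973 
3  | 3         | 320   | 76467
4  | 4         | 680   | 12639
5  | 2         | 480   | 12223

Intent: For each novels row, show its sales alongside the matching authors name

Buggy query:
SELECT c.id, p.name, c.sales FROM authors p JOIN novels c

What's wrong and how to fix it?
Bug: Missing join condition: each novels row is matched to all authors rows instead of just its own

Fix: Specify the join condition linking the foreign key to the parent id

Corrected query:
SELECT c.id, p.name, c.sales FROM authors p JOIN novels c ON c.author_id = p.id

Result:
id | name    | sales
---+---------+------
1  | Austen  | 33556
2  | Orwell  | 2973 
3  | Tolkien | 76467
4  | Borges  | 12639
5  | Orwell  | 12223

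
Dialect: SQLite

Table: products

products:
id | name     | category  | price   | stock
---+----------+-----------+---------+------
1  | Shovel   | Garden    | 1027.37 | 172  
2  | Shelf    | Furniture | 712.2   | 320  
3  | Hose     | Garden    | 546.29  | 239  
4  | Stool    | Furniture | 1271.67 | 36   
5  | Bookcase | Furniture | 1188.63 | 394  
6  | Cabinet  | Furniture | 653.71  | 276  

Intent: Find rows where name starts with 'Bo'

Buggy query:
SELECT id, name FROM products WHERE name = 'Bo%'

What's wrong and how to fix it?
Bug: Wildcards only work with LIKE; '=' treats '%' as a literal character

Fix: Replace '=' with LIKE so 'Bo%' is treated as a pattern

Corrected query:
SELECT id, name FROM products WHERE name LIKE 'Bo%'

Result:
id | name    
---+---------
5  | Bookcase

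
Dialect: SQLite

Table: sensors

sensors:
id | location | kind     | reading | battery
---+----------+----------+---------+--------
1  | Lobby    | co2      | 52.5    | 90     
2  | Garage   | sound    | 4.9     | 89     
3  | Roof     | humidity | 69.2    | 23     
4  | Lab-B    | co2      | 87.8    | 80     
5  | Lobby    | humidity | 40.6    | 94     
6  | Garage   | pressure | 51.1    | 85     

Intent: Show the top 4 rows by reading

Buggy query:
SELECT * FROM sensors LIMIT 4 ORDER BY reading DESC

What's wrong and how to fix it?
Bug: LIMIT must come after ORDER BY

Fix: Swap the clauses: ORDER BY first, then LIMIT

Corrected query:
SELECT * FROM sensors ORDER BY reading DESC LIMIT 4

Result:
id | location | kind     | reading | battery
---+----------+----------+---------+--------
4  | Lab-B    | co2      | 87.8    | 80     
3  | Roof     | humidity | 69.2    | 23     
1  | Lobby    | co2      | 52.5    | 90     
6  | Garage   | pressure | 51.1    | 85     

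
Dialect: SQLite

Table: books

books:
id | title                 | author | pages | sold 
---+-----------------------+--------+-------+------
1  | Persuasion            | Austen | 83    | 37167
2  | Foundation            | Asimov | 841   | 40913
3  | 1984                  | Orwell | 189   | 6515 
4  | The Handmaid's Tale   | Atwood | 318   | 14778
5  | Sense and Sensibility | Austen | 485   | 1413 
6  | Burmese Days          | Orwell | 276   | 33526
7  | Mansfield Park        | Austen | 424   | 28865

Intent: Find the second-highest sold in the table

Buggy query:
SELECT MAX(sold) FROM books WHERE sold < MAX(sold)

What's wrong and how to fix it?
Bug: The inner MAX is an aggregate inside WHERE, which is not allowed

Fix: Compute the overall MAX in a subquery, then take MAX of rows below it

Corrected query:
SELECT MAX(sold) FROM books WHERE sold < (SELECT MAX(sold) FROM books)

Result:
MAX(sold)
---------
37167    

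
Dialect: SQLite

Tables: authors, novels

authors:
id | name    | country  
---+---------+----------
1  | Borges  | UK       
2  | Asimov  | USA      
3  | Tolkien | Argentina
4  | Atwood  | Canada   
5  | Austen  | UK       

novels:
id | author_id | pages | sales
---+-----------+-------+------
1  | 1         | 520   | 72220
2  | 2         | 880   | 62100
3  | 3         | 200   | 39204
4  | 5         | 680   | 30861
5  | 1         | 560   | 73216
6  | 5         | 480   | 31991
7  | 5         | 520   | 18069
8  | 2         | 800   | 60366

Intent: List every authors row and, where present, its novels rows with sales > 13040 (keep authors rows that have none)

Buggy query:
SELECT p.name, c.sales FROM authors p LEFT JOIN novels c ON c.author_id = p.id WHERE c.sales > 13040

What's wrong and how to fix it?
Bug: Filtering c.sales in WHERE discards the NULL rows produced by LEFT JOIN, turning it into an inner join

Fix: Put 'c.sales > 13040' in the JOIN's ON clause instead of WHERE

Corrected query:
SELECT p.name, c.sales FROM authors p LEFT JOIN novels c ON c.author_id = p.id AND c.sales > 13040

Result:
name    | sales
--------+------
Borges  | 72220
Borges  | 73216
Asimov  | 60366
Asimov  | 62100
Tolkien | 39204
Atwood  | NULL 
Austen  | 18069
Austen  | 30861
Austen  | 31991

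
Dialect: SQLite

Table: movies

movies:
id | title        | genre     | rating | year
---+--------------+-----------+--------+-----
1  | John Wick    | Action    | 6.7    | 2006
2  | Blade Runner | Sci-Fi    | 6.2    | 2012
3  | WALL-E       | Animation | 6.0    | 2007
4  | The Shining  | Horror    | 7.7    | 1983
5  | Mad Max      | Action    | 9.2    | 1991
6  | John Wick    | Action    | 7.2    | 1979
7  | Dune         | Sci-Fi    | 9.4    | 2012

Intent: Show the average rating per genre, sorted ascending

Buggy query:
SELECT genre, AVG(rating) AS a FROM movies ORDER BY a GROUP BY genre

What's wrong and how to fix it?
Bug: ORDER BY appears before GROUP BY; SQL clause order requires GROUP BY first

Fix: Reorder: SELECT … FROM … GROUP BY … ORDER BY …

Corrected query:
SELECT genre, AVG(rating) AS a FROM movies GROUP BY genre ORDER BY a

Result:
genre     | a  
----------+----
Animation | 6  
Action    | 7.7
Horror    | 7.7
Sci-Fi    | 7.8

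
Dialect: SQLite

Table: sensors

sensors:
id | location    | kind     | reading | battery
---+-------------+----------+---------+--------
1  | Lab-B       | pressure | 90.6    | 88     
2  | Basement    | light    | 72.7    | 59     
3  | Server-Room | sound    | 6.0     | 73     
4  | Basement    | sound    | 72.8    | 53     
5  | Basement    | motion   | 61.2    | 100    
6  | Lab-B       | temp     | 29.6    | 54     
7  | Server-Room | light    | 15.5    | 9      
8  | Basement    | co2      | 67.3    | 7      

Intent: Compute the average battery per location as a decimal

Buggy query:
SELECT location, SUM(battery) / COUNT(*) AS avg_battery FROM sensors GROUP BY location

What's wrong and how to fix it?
Bug: SUM(battery) and COUNT(*) are both integers; the division truncates the fractional part

Fix: Cast one side to REAL so the division keeps the fractional part

Corrected query:
SELECT location, SUM(battery) * 1.0 / COUNT(*) AS avg_battery FROM sensors GROUP BY location

Result:
location    | avg_battery
------------+------------
Basement    | 54.75      
Lab-B       | 71         
Server-Room | 41         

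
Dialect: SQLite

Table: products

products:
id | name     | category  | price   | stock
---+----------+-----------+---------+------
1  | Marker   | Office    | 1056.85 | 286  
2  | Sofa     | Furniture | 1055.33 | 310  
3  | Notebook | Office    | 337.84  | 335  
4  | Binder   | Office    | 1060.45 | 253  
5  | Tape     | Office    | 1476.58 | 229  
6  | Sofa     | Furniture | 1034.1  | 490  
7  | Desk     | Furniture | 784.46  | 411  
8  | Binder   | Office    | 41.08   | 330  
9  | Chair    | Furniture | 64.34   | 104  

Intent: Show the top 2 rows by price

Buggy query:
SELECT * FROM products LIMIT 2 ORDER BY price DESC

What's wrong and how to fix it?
Bug: LIMIT must come after ORDER BY

Fix: Sort with ORDER BY, then apply LIMIT

Corrected query:
SELECT * FROM products ORDER BY price DESC LIMIT 2

Result:
id | name   | category | price   | stock
---+--------+----------+---------+------
5  | Tape   | Office   | 1476.58 | 229  
4  | Binder | Office   | 1060.45 | 253  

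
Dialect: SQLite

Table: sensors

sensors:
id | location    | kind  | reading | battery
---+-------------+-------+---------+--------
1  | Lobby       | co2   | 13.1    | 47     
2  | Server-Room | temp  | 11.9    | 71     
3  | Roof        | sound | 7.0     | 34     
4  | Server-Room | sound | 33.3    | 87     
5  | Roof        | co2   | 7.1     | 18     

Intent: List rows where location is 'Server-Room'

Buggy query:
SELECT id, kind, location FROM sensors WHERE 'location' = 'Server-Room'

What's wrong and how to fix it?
Bug: Single quotes denote string literals in SQL; the column name is being compared as a constant string

Fix: Reference the column as location without single quotes

Corrected query:
SELECT id, kind, location FROM sensors WHERE location = 'Server-Room'

Result:
id | kind  | location   
---+-------+------------
2  | temp  | Server-Room
4  | sound | Server-Room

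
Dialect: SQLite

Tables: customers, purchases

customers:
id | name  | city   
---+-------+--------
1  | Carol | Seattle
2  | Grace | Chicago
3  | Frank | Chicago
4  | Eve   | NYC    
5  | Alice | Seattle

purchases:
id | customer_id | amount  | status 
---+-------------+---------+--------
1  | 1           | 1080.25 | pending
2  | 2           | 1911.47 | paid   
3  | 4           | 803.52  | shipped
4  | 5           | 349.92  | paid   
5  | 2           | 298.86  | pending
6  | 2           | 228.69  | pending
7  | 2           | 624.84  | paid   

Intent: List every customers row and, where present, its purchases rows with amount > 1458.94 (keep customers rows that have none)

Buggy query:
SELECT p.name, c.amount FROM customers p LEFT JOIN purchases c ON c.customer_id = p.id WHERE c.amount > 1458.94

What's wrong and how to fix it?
Bug: A WHERE condition on the right-hand table after LEFT JOIN drops unmatched parents

Fix: Put 'c.amount > 1458.94' in the JOIN's ON clause instead of WHERE

Corrected query:
SELECT p.name, c.amount FROM customers p LEFT JOIN purchases c ON c.customer_id = p.id AND c.amount > 1458.94

Result:
name  | amount 
------+--------
Carol | NULL   
Grace | 1911.47
Frank | NULL   
Eve   | NULL   
Alice | NULL   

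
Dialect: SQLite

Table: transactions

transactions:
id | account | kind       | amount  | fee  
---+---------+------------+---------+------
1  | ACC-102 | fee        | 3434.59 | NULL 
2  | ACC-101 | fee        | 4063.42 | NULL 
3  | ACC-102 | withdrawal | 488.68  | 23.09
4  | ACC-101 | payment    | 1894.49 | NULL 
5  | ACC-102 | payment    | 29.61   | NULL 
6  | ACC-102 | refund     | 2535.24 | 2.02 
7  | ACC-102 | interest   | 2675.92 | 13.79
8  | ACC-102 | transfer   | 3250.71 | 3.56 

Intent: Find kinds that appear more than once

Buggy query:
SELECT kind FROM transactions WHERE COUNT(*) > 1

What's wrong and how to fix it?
Bug: WHERE can't reference COUNT(*); aggregates are computed after WHERE

Fix: Group first, then use HAVING for the count condition

Corrected query:
SELECT kind FROM transactions GROUP BY kind HAVING COUNT(*) > 1

Result:
kind   
-------
fee    
payment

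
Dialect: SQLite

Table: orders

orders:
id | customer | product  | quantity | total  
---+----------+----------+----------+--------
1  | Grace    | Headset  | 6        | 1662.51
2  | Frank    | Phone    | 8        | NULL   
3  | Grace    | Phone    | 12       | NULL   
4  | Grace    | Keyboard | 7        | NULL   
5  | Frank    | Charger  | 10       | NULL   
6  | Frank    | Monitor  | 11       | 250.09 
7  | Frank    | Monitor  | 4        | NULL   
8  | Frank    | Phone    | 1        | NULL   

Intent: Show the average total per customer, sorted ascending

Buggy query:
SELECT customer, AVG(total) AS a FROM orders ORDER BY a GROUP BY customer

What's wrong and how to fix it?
Bug: GROUP BY must precede ORDER BY

Fix: Move ORDER BY to the end, after GROUP BY

Corrected query:
SELECT customer, AVG(total) AS a FROM orders GROUP BY customer ORDER BY a

Result:
customer | a      
---------+--------
Frank    | 250.09 
Grace    | 1662.51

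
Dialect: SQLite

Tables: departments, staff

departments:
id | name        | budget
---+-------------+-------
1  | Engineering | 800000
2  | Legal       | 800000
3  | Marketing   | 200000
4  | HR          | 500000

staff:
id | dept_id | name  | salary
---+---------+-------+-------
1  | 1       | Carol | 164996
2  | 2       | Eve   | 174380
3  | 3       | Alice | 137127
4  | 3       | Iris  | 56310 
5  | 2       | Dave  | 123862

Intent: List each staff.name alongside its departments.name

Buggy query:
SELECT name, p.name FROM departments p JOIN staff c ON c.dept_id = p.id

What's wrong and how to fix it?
Bug: Both tables have a 'name' column; the unqualified reference is ambiguous

Fix: Prefix ambiguous columns with the table alias

Corrected query:
SELECT c.name, p.name FROM departments p JOIN staff c ON c.dept_id = p.id

Result:
name  | name       
------+------------
Carol | Engineering
Eve   | Legal      
Alice | Marketing  
Iris  | Marketing  
Dave  | Legal      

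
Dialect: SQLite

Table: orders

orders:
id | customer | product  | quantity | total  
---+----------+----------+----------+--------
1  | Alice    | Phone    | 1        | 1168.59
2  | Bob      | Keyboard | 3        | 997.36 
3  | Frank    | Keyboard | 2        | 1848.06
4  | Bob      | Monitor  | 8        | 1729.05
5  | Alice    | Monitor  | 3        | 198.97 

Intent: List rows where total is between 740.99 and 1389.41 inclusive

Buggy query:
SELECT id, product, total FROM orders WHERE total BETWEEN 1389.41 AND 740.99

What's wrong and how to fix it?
Bug: The bounds are reversed; BETWEEN a AND b requires a <= b to match anything

Fix: Swap the bounds so the smaller value comes first

Corrected query:
SELECT id, product, total FROM orders WHERE total BETWEEN 740.99 AND 1389.41

Result:
id | product  | total  
---+----------+--------
1  | Phone    | 1168.59
2  | Keyboard | 997.36 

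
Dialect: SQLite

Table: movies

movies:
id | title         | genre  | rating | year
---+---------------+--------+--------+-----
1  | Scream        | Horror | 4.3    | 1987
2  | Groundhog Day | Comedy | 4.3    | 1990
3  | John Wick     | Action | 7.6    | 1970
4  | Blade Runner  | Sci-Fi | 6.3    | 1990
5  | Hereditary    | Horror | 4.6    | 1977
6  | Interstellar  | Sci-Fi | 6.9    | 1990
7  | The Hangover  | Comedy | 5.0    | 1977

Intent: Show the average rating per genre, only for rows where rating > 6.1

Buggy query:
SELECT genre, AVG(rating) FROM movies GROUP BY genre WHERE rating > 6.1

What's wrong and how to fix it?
Bug: Row-level WHERE must come before GROUP BY in the clause order

Fix: Move the WHERE clause before GROUP BY

Corrected query:
SELECT genre, AVG(rating) FROM movies WHERE rating > 6.1 GROUP BY genre

Result:
genre  | AVG(rating)
-------+------------
Action | 7.6        
Sci-Fi | 6.6        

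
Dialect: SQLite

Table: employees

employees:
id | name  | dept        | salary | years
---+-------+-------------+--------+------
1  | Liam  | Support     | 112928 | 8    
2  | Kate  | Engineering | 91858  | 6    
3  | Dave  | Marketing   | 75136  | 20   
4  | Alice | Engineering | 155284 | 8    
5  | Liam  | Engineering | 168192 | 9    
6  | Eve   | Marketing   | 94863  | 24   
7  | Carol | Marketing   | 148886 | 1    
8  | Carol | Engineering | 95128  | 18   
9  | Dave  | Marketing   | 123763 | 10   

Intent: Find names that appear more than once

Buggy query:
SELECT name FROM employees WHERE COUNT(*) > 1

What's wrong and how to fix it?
Bug: WHERE can't reference COUNT(*); aggregates are computed after WHERE

Fix: GROUP BY name, then filter groups with HAVING COUNT(*) > 1

Corrected query:
SELECT name FROM employees GROUP BY name HAVING COUNT(*) > 1

Result:
name 
-----
Carol
Dave 
Liam 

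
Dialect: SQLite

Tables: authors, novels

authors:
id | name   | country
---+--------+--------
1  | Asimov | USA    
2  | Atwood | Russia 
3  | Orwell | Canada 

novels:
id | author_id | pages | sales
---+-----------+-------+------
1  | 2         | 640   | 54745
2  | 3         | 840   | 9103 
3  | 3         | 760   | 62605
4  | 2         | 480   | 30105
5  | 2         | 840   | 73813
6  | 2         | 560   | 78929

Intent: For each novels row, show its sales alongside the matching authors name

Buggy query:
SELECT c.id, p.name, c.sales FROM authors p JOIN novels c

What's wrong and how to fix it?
Bug: JOIN with no ON clause produces a cartesian product; every novels row pairs with every authors row

Fix: Specify the join condition linking the foreign key to the parent id

Corrected query:
SELECT c.id, p.name, c.sales FROM authors p JOIN novels c ON c.author_id = p.id

Result:
id | name   | sales
---+--------+------
1  | Atwood | 54745
2  | Orwell | 9103 
3  | Orwell | 62605
4  | Atwood | 30105
5  | Atwood | 73813
6  | Atwood | 78929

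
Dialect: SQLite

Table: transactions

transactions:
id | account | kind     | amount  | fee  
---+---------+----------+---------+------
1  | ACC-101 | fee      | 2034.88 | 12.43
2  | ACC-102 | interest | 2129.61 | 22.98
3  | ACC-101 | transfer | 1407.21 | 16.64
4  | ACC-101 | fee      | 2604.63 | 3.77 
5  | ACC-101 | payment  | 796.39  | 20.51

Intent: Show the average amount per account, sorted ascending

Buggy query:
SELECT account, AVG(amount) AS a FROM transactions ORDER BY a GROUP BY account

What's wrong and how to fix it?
Bug: GROUP BY must precede ORDER BY

Fix: Reorder: SELECT … FROM … GROUP BY … ORDER BY …

Corrected query:
SELECT account, AVG(amount) AS a FROM transactions GROUP BY account ORDER BY a

Result:
account | a        
--------+----------
ACC-101 | 1710.7775
ACC-102 | 2129.61  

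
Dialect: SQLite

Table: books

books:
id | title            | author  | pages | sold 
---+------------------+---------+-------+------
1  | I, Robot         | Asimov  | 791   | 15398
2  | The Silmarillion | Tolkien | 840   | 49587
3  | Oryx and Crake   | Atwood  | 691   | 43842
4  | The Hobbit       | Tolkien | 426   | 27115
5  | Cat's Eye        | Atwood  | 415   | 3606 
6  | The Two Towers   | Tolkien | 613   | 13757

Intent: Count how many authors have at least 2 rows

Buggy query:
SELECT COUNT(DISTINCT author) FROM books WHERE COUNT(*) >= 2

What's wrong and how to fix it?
Bug: WHERE filters individual rows, not groups, so a group-level COUNT is invalid there

Fix: Use a subquery that GROUPs and filters with HAVING, then count its rows

Corrected query:
SELECT COUNT(*) FROM (SELECT author FROM books GROUP BY author HAVING COUNT(*) >= 2)

Result:
COUNT(*)
--------
2       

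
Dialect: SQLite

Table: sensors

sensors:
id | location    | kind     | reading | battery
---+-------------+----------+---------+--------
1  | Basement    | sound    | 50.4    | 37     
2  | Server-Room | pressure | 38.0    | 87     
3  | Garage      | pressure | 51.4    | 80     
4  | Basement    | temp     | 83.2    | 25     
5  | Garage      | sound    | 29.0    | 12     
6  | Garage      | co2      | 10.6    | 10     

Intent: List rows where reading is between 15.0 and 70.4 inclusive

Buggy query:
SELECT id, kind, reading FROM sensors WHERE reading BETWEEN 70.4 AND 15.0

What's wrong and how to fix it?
Bug: BETWEEN expects the lower bound first; with 70.4 AND 15.0 the range is empty

Fix: Swap the bounds so the smaller value comes first

Corrected query:
SELECT id, kind, reading FROM sensors WHERE reading BETWEEN 15.0 AND 70.4

Result:
id | kind     | reading
---+----------+--------
1  | sound    | 50.4   
2  | pressure | 38     
3  | pressure | 51.4   
5  | sound    | 29     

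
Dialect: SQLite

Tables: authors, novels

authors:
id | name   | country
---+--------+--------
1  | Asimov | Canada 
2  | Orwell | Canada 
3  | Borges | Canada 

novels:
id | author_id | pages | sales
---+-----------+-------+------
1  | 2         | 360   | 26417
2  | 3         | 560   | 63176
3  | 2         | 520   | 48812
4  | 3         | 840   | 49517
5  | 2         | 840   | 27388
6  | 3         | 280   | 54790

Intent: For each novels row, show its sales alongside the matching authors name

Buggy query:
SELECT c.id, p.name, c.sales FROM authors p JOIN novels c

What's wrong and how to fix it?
Bug: Missing join condition: each novels row is matched to all authors rows instead of just its own

Fix: Add ON c.author_id = p.id to the JOIN

Corrected query:
SELECT c.id, p.name, c.sales FROM authors p JOIN novels c ON c.author_id = p.id

Result:
id | name   | sales
---+--------+------
1  | Orwell | 26417
2  | Borges | 63176
3  | Orwell | 48812
4  | Borges | 49517
5  | Orwell | 27388
6  | Borges | 54790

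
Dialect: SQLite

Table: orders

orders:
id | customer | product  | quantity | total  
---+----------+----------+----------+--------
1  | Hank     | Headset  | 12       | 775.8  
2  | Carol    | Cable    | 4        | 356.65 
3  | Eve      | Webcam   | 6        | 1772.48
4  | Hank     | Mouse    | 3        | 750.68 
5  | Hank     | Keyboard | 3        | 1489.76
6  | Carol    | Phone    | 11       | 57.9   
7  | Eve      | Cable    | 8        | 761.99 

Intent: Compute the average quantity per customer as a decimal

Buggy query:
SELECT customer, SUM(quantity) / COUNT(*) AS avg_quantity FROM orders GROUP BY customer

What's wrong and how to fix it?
Bug: Both operands are integers, so '/' performs integer division and truncates

Fix: Multiply by 1.0 (or CAST to REAL) to force floating-point division

Corrected query:
SELECT customer, SUM(quantity) * 1.0 / COUNT(*) AS avg_quantity FROM orders GROUP BY customer

Result:
customer | avg_quantity
---------+-------------
Carol    | 7.5         
Eve      | 7           
Hank     | 6           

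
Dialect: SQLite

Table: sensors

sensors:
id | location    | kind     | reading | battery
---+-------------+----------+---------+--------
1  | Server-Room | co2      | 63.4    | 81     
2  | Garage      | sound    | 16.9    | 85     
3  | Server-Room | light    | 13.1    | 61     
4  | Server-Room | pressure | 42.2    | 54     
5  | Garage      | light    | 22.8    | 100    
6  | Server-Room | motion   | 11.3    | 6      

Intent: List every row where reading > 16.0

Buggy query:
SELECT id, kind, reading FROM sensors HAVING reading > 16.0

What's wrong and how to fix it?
Bug: This is a non-aggregate query (no GROUP BY, no aggregates), so in SQLite the HAVING clause is invalid here; a row-level condition belongs in WHERE

Fix: Use WHERE for row-level filtering

Corrected query:
SELECT id, kind, reading FROM sensors WHERE reading > 16.0

Result:
id | kind     | reading
---+----------+--------
1  | co2      | 63.4   
2  | sound    | 16.9   
4  | pressure | 42.2   
5  | light    | 22.8   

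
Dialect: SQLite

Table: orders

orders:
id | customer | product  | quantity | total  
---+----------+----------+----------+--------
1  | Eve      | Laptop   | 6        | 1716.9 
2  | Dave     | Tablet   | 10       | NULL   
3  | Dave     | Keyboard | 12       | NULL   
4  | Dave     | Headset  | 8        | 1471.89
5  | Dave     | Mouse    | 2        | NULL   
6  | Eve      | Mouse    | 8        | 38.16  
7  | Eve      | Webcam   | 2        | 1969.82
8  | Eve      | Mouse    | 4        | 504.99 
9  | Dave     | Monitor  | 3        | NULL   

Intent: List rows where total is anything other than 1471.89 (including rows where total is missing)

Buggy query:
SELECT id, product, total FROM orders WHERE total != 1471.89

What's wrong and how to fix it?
Bug: 'total != 1471.89' is unknown when total is NULL, so NULL rows are silently excluded

Fix: Handle NULL separately with IS NULL alongside the inequality

Corrected query:
SELECT id, product, total FROM orders WHERE total != 1471.89 OR total IS NULL

Result:
id | product  | total  
---+----------+--------
1  | Laptop   | 1716.9 
2  | Tablet   | NULL   
3  | Keyboard | NULL   
5  | Mouse    | NULL   
6  | Mouse    | 38.16  
7  | Webcam   | 1969.82
8  | Mouse    | 504.99 
9  | Monitor  | NULL   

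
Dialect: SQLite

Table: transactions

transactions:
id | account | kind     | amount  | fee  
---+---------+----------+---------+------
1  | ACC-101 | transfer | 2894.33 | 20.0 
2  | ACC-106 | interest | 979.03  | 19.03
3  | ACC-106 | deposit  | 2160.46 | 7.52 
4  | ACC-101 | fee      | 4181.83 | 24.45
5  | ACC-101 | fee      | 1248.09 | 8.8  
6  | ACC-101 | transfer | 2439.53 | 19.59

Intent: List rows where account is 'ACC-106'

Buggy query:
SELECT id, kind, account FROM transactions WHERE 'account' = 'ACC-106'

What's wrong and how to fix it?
Bug: 'account' in single quotes is a string literal, not the column; the comparison is literal-vs-literal and never true

Fix: Reference the column as account without single quotes

Corrected query:
SELECT id, kind, account FROM transactions WHERE account = 'ACC-106'

Result:
id | kind     | account
---+----------+--------
2  | interest | ACC-106
3  | deposit  | ACC-106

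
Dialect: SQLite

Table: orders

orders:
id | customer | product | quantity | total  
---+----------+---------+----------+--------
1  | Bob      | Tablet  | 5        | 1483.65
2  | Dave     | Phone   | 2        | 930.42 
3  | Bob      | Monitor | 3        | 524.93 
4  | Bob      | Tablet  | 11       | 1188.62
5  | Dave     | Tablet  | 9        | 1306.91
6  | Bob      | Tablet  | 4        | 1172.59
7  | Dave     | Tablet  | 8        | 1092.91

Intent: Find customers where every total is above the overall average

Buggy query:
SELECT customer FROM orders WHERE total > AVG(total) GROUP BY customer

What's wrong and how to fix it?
Bug: WHERE evaluates per row before aggregation, so AVG() is unavailable

Fix: Use a subquery for AVG and a HAVING MIN(...) filter so the condition holds for every row in the group

Corrected query:
SELECT customer FROM orders GROUP BY customer HAVING MIN(total) > (SELECT AVG(total) FROM orders)

Result:
(no rows)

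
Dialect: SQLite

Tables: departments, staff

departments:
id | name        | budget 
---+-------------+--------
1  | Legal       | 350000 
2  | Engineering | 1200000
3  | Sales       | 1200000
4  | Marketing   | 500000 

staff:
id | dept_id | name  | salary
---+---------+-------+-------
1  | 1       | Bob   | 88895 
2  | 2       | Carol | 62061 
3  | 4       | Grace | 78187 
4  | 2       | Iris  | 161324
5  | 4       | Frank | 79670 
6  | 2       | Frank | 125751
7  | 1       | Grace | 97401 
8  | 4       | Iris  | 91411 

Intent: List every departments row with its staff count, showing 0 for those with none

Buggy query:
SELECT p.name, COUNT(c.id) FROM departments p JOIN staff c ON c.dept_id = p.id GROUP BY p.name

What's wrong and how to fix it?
Bug: An inner join excludes parents with zero children

Fix: Switch to LEFT JOIN to retain unmatched parent rows

Corrected query:
SELECT p.name, COUNT(c.id) FROM departments p LEFT JOIN staff c ON c.dept_id = p.id GROUP BY p.name

Result:
name        | COUNT(c.id)
------------+------------
Engineering | 3          
Legal       | 2          
Marketing   | 3          
Sales       | 0          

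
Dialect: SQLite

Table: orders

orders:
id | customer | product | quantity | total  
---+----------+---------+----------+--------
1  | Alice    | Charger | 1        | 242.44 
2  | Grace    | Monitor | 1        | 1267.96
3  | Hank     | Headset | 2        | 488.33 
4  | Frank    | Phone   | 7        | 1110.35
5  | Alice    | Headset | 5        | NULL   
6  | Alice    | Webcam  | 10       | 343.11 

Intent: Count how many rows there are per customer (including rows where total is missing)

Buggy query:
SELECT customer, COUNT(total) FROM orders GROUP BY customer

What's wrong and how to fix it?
Bug: COUNT(total) skips NULLs, so groups with missing total are undercounted

Fix: Use COUNT(*) to count all rows regardless of NULL

Corrected query:
SELECT customer, COUNT(*) FROM orders GROUP BY customer

Result:
customer | COUNT(*)
---------+---------
Alice    | 3       
Frank    | 1       
Grace    | 1       
Hank     | 1       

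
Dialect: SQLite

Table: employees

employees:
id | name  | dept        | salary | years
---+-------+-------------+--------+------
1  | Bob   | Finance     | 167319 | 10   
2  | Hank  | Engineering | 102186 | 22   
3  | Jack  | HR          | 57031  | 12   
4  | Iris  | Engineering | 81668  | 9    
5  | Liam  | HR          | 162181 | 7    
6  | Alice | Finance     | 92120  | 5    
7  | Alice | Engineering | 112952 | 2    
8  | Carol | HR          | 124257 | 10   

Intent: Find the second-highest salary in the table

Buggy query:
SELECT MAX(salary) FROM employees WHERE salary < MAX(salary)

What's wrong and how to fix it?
Bug: The inner MAX is an aggregate inside WHERE, which is not allowed

Fix: Put the inner MAX in a scalar subquery

Corrected query:
SELECT MAX(salary) FROM employees WHERE salary < (SELECT MAX(salary) FROM employees)

Result:
MAX(salary)
-----------
162181     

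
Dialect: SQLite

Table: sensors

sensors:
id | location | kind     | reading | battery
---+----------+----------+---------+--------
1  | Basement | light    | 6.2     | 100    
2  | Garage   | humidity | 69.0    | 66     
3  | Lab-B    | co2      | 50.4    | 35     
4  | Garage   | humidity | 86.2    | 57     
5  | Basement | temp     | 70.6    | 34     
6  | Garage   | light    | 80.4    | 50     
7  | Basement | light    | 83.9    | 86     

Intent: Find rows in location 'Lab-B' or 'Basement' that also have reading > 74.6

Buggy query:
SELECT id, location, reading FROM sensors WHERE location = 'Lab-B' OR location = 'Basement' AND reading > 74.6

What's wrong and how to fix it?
Bug: AND binds tighter than OR, so this parses as location = 'Lab-B' OR (location = 'Basement' AND reading > 74.6)

Fix: Add parentheses around the OR so the AND applies to both alternatives

Corrected query:
SELECT id, location, reading FROM sensors WHERE (location = 'Lab-B' OR location = 'Basement') AND reading > 74.6

Result:
id | location | reading
---+----------+--------
7  | Basement | 83.9   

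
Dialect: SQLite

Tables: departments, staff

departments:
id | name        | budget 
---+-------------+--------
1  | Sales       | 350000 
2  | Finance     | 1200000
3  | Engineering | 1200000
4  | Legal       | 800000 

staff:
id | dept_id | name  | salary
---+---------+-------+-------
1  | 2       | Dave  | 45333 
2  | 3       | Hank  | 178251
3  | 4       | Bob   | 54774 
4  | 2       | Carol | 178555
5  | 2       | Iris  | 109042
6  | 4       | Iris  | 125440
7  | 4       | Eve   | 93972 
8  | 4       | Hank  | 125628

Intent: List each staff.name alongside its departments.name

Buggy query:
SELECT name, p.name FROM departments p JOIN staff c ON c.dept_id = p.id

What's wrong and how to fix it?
Bug: 'name' exists in both joined tables, so the database can't tell which one is meant

Fix: Qualify the column with its table alias (c.name)

Corrected query:
SELECT c.name, p.name FROM departments p JOIN staff c ON c.dept_id = p.id

Result:
name  | name       
------+------------
Dave  | Finance    
Hank  | Engineering
Bob   | Legal      
Carol | Finance    
Iris  | Finance    
Iris  | Legal      
Eve   | Legal      
Hank  | Legal      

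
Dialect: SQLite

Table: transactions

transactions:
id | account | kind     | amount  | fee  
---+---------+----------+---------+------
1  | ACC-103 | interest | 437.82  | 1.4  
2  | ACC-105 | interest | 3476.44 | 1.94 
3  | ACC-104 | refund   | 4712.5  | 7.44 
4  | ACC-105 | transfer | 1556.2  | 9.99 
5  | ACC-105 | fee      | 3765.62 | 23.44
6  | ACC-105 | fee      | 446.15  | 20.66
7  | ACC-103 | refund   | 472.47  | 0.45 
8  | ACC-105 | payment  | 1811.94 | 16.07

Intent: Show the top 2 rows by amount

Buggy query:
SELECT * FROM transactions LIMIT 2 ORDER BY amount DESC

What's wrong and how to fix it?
Bug: ORDER BY cannot follow LIMIT; LIMIT is the final clause

Fix: Swap the clauses: ORDER BY first, then LIMIT

Corrected query:
SELECT * FROM transactions ORDER BY amount DESC LIMIT 2

Result:
id | account | kind   | amount  | fee  
---+---------+--------+---------+------
3  | ACC-104 | refund | 4712.5  | 7.44 
5  | ACC-105 | fee    | 3765.62 | 23.44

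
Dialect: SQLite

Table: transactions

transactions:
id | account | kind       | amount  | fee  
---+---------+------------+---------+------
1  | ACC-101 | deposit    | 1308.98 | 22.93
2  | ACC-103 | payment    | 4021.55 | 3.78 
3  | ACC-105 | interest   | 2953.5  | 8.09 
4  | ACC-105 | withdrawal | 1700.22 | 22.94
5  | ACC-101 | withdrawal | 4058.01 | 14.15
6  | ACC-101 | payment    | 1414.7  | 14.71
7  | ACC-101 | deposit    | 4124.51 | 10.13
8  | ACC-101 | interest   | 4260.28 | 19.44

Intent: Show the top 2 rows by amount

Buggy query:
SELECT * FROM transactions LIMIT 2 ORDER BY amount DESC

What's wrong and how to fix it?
Bug: ORDER BY cannot follow LIMIT; LIMIT is the final clause

Fix: Swap the clauses: ORDER BY first, then LIMIT

Corrected query:
SELECT * FROM transactions ORDER BY amount DESC LIMIT 2

Result:
id | account | kind     | amount  | fee  
---+---------+----------+---------+------
8  | ACC-101 | interest | 4260.28 | 19.44
7  | ACC-101 | deposit  | 4124.51 | 10.13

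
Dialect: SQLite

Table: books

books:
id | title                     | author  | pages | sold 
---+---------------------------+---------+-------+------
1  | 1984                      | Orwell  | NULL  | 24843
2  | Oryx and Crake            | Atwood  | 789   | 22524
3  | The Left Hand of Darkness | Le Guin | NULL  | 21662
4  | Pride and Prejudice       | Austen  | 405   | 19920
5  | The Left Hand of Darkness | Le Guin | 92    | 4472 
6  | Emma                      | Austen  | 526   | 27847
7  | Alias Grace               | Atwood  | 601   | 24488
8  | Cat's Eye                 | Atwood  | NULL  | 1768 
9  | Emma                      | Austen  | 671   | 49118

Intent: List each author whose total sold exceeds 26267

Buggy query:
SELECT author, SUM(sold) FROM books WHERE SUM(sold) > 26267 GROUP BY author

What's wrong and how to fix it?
Bug: Aggregate functions cannot appear in a WHERE clause

Fix: Use HAVING (which filters groups after aggregation) instead of WHERE

Corrected query:
SELECT author, SUM(sold) FROM books GROUP BY author HAVING SUM(sold) > 26267

Result:
author | SUM(sold)
-------+----------
Atwood | 48780    
Austen | 96885    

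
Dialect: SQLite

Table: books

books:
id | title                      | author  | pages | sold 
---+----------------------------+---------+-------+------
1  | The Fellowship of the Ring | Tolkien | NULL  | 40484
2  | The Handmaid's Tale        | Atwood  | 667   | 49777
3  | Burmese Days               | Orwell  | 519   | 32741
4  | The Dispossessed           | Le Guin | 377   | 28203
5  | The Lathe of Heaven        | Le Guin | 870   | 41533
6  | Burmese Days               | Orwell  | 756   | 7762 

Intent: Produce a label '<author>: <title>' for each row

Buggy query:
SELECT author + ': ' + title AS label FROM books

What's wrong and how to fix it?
Bug: '+' is numeric addition; on text columns SQLite converts them to 0 instead of concatenating

Fix: Use the || operator for string concatenation

Corrected query:
SELECT author || ': ' || title AS label FROM books

Result:
label                              
-----------------------------------
Tolkien: The Fellowship of the Ring
Atwood: The Handmaid's Tale        
Orwell: Burmese Days               
Le Guin: The Dispossessed          
Le Guin: The Lathe of Heaven       
Orwell: Burmese Days               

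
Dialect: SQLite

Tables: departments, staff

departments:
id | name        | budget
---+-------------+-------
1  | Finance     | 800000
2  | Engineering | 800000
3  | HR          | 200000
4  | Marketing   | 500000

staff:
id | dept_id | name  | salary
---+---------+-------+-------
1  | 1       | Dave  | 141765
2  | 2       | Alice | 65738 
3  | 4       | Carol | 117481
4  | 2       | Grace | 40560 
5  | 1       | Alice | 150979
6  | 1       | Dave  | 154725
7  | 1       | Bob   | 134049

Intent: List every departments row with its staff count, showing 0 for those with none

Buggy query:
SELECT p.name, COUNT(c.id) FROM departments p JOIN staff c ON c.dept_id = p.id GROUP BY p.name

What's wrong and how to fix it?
Bug: INNER JOIN drops departments rows that have no matching staff rows

Fix: Switch to LEFT JOIN to retain unmatched parent rows

Corrected query:
SELECT p.name, COUNT(c.id) FROM departments p LEFT JOIN staff c ON c.dept_id = p.id GROUP BY p.name

Result:
name        | COUNT(c.id)
------------+------------
Engineering | 2          
Finance     | 4          
HR          | 0          
Marketing   | 1          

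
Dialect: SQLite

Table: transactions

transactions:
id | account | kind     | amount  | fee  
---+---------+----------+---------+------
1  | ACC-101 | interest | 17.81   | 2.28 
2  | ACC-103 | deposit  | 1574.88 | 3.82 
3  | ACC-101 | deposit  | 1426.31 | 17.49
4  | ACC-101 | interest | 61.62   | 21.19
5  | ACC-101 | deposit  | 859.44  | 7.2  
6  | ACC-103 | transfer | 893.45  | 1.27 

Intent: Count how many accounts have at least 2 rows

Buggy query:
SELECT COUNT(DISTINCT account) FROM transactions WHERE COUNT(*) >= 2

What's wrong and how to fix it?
Bug: WHERE filters individual rows, not groups, so a group-level COUNT is invalid there

Fix: Group first with HAVING COUNT(*) >= 2, then COUNT the resulting groups

Corrected query:
SELECT COUNT(*) FROM (SELECT account FROM transactions GROUP BY account HAVING COUNT(*) >= 2)

Result:
COUNT(*)
--------
2       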